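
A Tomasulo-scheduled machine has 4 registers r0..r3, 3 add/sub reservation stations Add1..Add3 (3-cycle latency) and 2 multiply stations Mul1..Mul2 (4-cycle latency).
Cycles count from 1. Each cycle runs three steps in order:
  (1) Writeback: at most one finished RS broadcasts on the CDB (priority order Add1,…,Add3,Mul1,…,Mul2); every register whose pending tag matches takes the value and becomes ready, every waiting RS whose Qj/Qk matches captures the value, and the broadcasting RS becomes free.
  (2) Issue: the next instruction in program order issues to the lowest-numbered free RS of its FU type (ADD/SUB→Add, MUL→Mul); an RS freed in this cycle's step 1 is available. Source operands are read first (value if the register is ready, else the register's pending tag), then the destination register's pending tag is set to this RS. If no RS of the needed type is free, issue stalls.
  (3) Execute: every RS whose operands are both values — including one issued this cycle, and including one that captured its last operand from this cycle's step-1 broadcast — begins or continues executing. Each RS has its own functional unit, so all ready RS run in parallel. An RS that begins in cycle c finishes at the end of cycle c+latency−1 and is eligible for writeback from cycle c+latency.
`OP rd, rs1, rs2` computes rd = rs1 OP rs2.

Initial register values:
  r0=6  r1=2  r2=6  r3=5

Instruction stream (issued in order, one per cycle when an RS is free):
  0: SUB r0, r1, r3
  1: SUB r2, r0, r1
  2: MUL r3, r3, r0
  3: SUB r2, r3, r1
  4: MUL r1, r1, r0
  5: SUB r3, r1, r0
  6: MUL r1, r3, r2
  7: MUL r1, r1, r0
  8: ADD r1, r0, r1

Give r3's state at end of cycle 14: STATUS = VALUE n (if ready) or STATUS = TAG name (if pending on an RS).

STATUS = VALUE -3

cycle 1: issue SUB r0<-Add1 // r0:Add1,r1:2,r2:6,r3:5
cycle 2: issue SUB r2<-Add2 // r0:Add1,r1:2,r2:Add2,r3:5
cycle 3: issue MUL r3<-Mul1 // r0:Add1,r1:2,r2:Add2,r3:Mul1
cycle 4: CDB Add1=-3; issue SUB r2<-Add1 // r0:-3,r1:2,r2:Add1,r3:Mul1
cycle 5: issue MUL r1<-Mul2 // r0:-3,r1:Mul2,r2:Add1,r3:Mul1
cycle 6: issue SUB r3<-Add3 // r0:-3,r1:Mul2,r2:Add1,r3:Add3
cycle 7: CDB Add2=-5; stall // r0:-3,r1:Mul2,r2:Add1,r3:Add3
cycle 8: CDB Mul1=-15; issue MUL r1<-Mul1 // r0:-3,r1:Mul1,r2:Add1,r3:Add3
cycle 9: CDB Mul2=-6; issue MUL r1<-Mul2 // r0:-3,r1:Mul2,r2:Add1,r3:Add3
cycle 10: issue ADD r1<-Add2 // r0:-3,r1:Add2,r2:Add1,r3:Add3
cycle 11: CDB Add1=-17 // r0:-3,r1:Add2,r2:-17,r3:Add3
cycle 12: CDB Add3=-3 // r0:-3,r1:Add2,r2:-17,r3:-3
cycle 13: - // r0:-3,r1:Add2,r2:-17,r3:-3
cycle 14: - // r0:-3,r1:Add2,r2:-17,r3:-3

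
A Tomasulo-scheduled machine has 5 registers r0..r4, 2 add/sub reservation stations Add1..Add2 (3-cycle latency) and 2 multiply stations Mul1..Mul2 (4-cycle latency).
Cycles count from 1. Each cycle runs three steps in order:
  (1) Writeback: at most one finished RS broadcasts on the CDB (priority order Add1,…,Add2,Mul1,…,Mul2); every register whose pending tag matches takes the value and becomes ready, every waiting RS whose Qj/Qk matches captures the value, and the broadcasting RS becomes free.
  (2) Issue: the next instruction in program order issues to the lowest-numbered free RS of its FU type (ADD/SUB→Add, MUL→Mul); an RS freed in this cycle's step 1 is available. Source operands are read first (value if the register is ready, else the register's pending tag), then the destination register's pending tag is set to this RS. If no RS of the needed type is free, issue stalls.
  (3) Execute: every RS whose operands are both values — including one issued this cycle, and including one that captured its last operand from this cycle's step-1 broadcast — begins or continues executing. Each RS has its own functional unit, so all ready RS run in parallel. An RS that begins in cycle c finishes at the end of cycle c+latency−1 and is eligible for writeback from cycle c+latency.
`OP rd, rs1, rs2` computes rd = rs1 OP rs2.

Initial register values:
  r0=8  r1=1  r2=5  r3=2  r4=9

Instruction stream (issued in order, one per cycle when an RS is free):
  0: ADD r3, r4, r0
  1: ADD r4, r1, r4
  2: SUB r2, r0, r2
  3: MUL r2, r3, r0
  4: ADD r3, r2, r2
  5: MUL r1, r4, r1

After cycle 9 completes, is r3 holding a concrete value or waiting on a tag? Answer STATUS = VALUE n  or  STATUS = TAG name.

STATUS = TAG Add2

  c1: issue ADD r3<-Add1  regs: r0:8,r1:1,r2:5,r3:Add1,r4:9
  c2: issue ADD r4<-Add2  regs: r0:8,r1:1,r2:5,r3:Add1,r4:Add2
  c3: stall  regs: r0:8,r1:1,r2:5,r3:Add1,r4:Add2
  c4: CDB Add1=17; issue SUB r2<-Add1  regs: r0:8,r1:1,r2:Add1,r3:17,r4:Add2
  c5: CDB Add2=10; issue MUL r2<-Mul1  regs: r0:8,r1:1,r2:Mul1,r3:17,r4:10
  c6: issue ADD r3<-Add2  regs: r0:8,r1:1,r2:Mul1,r3:Add2,r4:10
  c7: CDB Add1=3; issue MUL r1<-Mul2  regs: r0:8,r1:Mul2,r2:Mul1,r3:Add2,r4:10
  c8: -  regs: r0:8,r1:Mul2,r2:Mul1,r3:Add2,r4:10
  c9: CDB Mul1=136  regs: r0:8,r1:Mul2,r2:136,r3:Add2,r4:10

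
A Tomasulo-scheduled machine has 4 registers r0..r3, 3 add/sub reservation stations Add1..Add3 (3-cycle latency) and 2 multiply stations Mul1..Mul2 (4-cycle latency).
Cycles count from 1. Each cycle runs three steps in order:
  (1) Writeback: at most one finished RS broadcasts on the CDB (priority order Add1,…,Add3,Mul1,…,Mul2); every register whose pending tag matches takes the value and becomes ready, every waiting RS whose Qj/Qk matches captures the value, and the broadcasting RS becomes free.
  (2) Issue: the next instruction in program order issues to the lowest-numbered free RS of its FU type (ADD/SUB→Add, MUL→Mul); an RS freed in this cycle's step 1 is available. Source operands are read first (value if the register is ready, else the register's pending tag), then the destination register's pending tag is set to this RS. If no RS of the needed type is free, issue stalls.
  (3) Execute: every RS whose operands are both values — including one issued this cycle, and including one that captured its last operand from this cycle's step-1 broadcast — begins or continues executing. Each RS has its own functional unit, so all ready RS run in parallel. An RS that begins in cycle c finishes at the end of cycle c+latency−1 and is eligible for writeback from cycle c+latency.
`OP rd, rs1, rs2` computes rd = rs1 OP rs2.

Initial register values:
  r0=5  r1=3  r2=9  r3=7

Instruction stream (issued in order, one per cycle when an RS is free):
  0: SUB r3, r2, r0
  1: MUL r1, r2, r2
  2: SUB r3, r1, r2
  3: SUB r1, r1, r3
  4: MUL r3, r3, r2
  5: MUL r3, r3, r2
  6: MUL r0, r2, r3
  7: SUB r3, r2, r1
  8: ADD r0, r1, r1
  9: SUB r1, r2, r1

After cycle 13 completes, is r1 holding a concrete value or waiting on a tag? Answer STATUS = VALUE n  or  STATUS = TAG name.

c1: issue SUB r3<-Add1 | r0:5,r1:3,r2:9,r3:Add1
c2: issue MUL r1<-Mul1 | r0:5,r1:Mul1,r2:9,r3:Add1
c3: issue SUB r3<-Add2 | r0:5,r1:Mul1,r2:9,r3:Add2
c4: CDB Add1=4; issue SUB r1<-Add1 | r0:5,r1:Add1,r2:9,r3:Add2
c5: issue MUL r3<-Mul2 | r0:5,r1:Add1,r2:9,r3:Mul2
c6: CDB Mul1=81; issue MUL r3<-Mul1 | r0:5,r1:Add1,r2:9,r3:Mul1
c7: stall | r0:5,r1:Add1,r2:9,r3:Mul1
c8: stall | r0:5,r1:Add1,r2:9,r3:Mul1
c9: CDB Add2=72; stall | r0:5,r1:Add1,r2:9,r3:Mul1
c10: stall | r0:5,r1:Add1,r2:9,r3:Mul1
c11: stall | r0:5,r1:Add1,r2:9,r3:Mul1
c12: CDB Add1=9; stall | r0:5,r1:9,r2:9,r3:Mul1
c13: CDB Mul2=648; issue MUL r0<-Mul2 | r0:Mul2,r1:9,r2:9,r3:Mul1

STATUS = VALUE 9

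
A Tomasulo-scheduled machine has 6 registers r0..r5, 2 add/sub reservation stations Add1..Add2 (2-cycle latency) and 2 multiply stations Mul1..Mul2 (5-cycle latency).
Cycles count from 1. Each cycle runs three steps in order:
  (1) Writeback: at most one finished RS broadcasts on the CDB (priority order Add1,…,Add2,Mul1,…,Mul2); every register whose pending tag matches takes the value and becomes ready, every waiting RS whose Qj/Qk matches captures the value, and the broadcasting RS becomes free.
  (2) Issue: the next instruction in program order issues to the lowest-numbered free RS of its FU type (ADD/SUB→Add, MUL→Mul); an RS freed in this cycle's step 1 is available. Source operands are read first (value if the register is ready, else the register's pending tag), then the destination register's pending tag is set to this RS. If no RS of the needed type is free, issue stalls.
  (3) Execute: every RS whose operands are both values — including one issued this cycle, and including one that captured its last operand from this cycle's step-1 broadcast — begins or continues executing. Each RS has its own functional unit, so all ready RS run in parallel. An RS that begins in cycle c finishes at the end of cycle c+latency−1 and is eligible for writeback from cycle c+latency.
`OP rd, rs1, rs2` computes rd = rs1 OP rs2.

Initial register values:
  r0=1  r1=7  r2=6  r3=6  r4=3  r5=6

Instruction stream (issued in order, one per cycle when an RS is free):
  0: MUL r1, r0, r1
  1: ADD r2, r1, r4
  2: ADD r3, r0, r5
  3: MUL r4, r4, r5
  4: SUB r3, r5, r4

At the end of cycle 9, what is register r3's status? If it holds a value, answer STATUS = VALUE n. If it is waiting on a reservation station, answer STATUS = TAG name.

STATUS = TAG Add2

  c1: issue MUL r1<-Mul1  regs: r0:1,r1:Mul1,r2:6,r3:6,r4:3,r5:6
  c2: issue ADD r2<-Add1  regs: r0:1,r1:Mul1,r2:Add1,r3:6,r4:3,r5:6
  c3: issue ADD r3<-Add2  regs: r0:1,r1:Mul1,r2:Add1,r3:Add2,r4:3,r5:6
  c4: issue MUL r4<-Mul2  regs: r0:1,r1:Mul1,r2:Add1,r3:Add2,r4:Mul2,r5:6
  c5: CDB Add2=7; issue SUB r3<-Add2  regs: r0:1,r1:Mul1,r2:Add1,r3:Add2,r4:Mul2,r5:6
  c6: CDB Mul1=7  regs: r0:1,r1:7,r2:Add1,r3:Add2,r4:Mul2,r5:6
  c7: -  regs: r0:1,r1:7,r2:Add1,r3:Add2,r4:Mul2,r5:6
  c8: CDB Add1=10  regs: r0:1,r1:7,r2:10,r3:Add2,r4:Mul2,r5:6
  c9: CDB Mul2=18  regs: r0:1,r1:7,r2:10,r3:Add2,r4:18,r5:6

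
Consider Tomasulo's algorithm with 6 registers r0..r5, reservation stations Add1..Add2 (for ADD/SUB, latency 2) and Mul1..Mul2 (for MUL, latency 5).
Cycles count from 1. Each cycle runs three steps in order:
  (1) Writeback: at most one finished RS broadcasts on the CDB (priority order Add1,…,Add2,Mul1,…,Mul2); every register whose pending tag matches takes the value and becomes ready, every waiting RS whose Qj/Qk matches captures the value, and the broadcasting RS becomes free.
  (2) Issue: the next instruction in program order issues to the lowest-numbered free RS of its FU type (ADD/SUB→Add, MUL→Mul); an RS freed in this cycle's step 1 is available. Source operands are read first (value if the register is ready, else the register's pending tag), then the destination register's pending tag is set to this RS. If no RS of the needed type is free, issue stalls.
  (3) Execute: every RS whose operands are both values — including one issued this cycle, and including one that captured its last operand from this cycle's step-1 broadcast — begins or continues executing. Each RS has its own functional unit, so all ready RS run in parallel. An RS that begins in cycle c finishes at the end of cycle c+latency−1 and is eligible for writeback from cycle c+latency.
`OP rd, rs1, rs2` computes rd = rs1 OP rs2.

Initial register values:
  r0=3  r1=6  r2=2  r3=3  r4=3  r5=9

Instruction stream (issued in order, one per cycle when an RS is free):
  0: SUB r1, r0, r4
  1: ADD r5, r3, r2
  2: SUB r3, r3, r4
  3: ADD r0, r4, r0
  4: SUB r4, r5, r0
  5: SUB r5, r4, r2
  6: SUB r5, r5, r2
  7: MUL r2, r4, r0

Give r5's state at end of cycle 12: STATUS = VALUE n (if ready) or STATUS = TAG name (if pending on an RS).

STATUS = VALUE -5

cycle 1: issue SUB r1<-Add1 // r0:3,r1:Add1,r2:2,r3:3,r4:3,r5:9
cycle 2: issue ADD r5<-Add2 // r0:3,r1:Add1,r2:2,r3:3,r4:3,r5:Add2
cycle 3: CDB Add1=0; issue SUB r3<-Add1 // r0:3,r1:0,r2:2,r3:Add1,r4:3,r5:Add2
cycle 4: CDB Add2=5; issue ADD r0<-Add2 // r0:Add2,r1:0,r2:2,r3:Add1,r4:3,r5:5
cycle 5: CDB Add1=0; issue SUB r4<-Add1 // r0:Add2,r1:0,r2:2,r3:0,r4:Add1,r5:5
cycle 6: CDB Add2=6; issue SUB r5<-Add2 // r0:6,r1:0,r2:2,r3:0,r4:Add1,r5:Add2
cycle 7: stall // r0:6,r1:0,r2:2,r3:0,r4:Add1,r5:Add2
cycle 8: CDB Add1=-1; issue SUB r5<-Add1 // r0:6,r1:0,r2:2,r3:0,r4:-1,r5:Add1
cycle 9: issue MUL r2<-Mul1 // r0:6,r1:0,r2:Mul1,r3:0,r4:-1,r5:Add1
cycle 10: CDB Add2=-3 // r0:6,r1:0,r2:Mul1,r3:0,r4:-1,r5:Add1
cycle 11: - // r0:6,r1:0,r2:Mul1,r3:0,r4:-1,r5:Add1
cycle 12: CDB Add1=-5 // r0:6,r1:0,r2:Mul1,r3:0,r4:-1,r5:-5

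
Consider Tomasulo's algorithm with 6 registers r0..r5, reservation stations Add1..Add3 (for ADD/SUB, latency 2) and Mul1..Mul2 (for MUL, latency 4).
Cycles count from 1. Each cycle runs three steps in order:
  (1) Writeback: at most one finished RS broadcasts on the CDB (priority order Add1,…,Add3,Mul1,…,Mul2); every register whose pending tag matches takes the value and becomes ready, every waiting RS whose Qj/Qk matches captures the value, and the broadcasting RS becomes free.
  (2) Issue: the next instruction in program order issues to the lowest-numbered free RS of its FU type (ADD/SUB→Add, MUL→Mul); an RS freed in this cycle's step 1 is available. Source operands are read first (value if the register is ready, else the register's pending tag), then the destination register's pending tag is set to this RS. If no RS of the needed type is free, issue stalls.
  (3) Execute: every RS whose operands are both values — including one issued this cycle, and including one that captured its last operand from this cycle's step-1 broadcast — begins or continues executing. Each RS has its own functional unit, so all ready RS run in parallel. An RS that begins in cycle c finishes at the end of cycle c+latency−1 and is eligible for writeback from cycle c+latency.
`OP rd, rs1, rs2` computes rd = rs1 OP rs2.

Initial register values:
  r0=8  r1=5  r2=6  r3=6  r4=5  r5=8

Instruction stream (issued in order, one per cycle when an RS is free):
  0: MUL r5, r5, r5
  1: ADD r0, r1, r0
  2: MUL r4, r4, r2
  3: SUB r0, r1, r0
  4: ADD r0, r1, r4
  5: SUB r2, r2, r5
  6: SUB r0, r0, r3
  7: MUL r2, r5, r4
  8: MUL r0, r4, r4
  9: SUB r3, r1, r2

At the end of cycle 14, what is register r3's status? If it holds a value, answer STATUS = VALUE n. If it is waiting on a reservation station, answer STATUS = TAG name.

c1: issue MUL r5<-Mul1 | r0:8,r1:5,r2:6,r3:6,r4:5,r5:Mul1
c2: issue ADD r0<-Add1 | r0:Add1,r1:5,r2:6,r3:6,r4:5,r5:Mul1
c3: issue MUL r4<-Mul2 | r0:Add1,r1:5,r2:6,r3:6,r4:Mul2,r5:Mul1
c4: CDB Add1=13; issue SUB r0<-Add1 | r0:Add1,r1:5,r2:6,r3:6,r4:Mul2,r5:Mul1
c5: CDB Mul1=64; issue ADD r0<-Add2 | r0:Add2,r1:5,r2:6,r3:6,r4:Mul2,r5:64
c6: CDB Add1=-8; issue SUB r2<-Add1 | r0:Add2,r1:5,r2:Add1,r3:6,r4:Mul2,r5:64
c7: CDB Mul2=30; issue SUB r0<-Add3 | r0:Add3,r1:5,r2:Add1,r3:6,r4:30,r5:64
c8: CDB Add1=-58; issue MUL r2<-Mul1 | r0:Add3,r1:5,r2:Mul1,r3:6,r4:30,r5:64
c9: CDB Add2=35; issue MUL r0<-Mul2 | r0:Mul2,r1:5,r2:Mul1,r3:6,r4:30,r5:64
c10: issue SUB r3<-Add1 | r0:Mul2,r1:5,r2:Mul1,r3:Add1,r4:30,r5:64
c11: CDB Add3=29 | r0:Mul2,r1:5,r2:Mul1,r3:Add1,r4:30,r5:64
c12: CDB Mul1=1920 | r0:Mul2,r1:5,r2:1920,r3:Add1,r4:30,r5:64
c13: CDB Mul2=900 | r0:900,r1:5,r2:1920,r3:Add1,r4:30,r5:64
c14: CDB Add1=-1915 | r0:900,r1:5,r2:1920,r3:-1915,r4:30,r5:64

STATUS = VALUE -1915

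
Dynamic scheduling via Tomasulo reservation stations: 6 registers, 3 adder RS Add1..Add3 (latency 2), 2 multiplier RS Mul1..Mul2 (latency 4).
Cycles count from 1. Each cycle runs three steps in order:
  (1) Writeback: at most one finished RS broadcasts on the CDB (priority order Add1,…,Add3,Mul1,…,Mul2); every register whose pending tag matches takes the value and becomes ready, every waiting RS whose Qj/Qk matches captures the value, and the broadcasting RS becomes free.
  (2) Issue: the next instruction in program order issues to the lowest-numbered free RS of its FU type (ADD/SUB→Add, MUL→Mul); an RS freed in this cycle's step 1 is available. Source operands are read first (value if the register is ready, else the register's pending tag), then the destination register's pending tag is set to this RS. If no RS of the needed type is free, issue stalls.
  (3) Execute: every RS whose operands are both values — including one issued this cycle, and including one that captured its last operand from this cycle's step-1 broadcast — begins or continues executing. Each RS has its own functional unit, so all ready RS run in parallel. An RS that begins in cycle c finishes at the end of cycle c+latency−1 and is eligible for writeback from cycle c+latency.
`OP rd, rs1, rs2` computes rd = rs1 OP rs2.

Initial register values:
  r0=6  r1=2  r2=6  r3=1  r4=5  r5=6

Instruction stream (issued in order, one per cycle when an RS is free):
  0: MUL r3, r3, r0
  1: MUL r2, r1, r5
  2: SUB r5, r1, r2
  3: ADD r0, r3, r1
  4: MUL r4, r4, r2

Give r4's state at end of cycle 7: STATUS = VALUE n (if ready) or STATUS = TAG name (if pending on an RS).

STATUS = TAG Mul1

cycle 1: issue MUL r3<-Mul1 // r0:6,r1:2,r2:6,r3:Mul1,r4:5,r5:6
cycle 2: issue MUL r2<-Mul2 // r0:6,r1:2,r2:Mul2,r3:Mul1,r4:5,r5:6
cycle 3: issue SUB r5<-Add1 // r0:6,r1:2,r2:Mul2,r3:Mul1,r4:5,r5:Add1
cycle 4: issue ADD r0<-Add2 // r0:Add2,r1:2,r2:Mul2,r3:Mul1,r4:5,r5:Add1
cycle 5: CDB Mul1=6; issue MUL r4<-Mul1 // r0:Add2,r1:2,r2:Mul2,r3:6,r4:Mul1,r5:Add1
cycle 6: CDB Mul2=12 // r0:Add2,r1:2,r2:12,r3:6,r4:Mul1,r5:Add1
cycle 7: CDB Add2=8 // r0:8,r1:2,r2:12,r3:6,r4:Mul1,r5:Add1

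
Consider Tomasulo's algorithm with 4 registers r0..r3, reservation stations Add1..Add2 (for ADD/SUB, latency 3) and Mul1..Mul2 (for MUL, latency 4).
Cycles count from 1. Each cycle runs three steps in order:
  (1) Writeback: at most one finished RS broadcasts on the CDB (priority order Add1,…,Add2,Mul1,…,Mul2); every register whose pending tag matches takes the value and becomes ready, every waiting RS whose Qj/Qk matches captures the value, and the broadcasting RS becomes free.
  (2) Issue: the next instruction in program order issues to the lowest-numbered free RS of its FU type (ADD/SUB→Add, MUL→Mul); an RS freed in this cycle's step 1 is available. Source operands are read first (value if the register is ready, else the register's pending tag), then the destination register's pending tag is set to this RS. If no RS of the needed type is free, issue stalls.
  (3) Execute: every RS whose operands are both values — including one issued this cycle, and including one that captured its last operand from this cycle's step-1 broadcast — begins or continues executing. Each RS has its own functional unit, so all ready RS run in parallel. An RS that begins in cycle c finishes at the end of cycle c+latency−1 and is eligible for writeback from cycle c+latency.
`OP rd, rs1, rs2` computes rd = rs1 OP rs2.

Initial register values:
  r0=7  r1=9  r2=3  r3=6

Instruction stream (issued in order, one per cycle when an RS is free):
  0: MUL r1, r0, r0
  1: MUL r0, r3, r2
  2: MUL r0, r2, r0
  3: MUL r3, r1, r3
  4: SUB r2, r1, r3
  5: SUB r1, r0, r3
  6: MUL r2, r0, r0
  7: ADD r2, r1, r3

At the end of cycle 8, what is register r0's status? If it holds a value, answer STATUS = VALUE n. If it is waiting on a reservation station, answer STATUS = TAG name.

STATUS = TAG Mul1

c1: issue MUL r1<-Mul1 | r0:7,r1:Mul1,r2:3,r3:6
c2: issue MUL r0<-Mul2 | r0:Mul2,r1:Mul1,r2:3,r3:6
c3: stall | r0:Mul2,r1:Mul1,r2:3,r3:6
c4: stall | r0:Mul2,r1:Mul1,r2:3,r3:6
c5: CDB Mul1=49; issue MUL r0<-Mul1 | r0:Mul1,r1:49,r2:3,r3:6
c6: CDB Mul2=18; issue MUL r3<-Mul2 | r0:Mul1,r1:49,r2:3,r3:Mul2
c7: issue SUB r2<-Add1 | r0:Mul1,r1:49,r2:Add1,r3:Mul2
c8: issue SUB r1<-Add2 | r0:Mul1,r1:Add2,r2:Add1,r3:Mul2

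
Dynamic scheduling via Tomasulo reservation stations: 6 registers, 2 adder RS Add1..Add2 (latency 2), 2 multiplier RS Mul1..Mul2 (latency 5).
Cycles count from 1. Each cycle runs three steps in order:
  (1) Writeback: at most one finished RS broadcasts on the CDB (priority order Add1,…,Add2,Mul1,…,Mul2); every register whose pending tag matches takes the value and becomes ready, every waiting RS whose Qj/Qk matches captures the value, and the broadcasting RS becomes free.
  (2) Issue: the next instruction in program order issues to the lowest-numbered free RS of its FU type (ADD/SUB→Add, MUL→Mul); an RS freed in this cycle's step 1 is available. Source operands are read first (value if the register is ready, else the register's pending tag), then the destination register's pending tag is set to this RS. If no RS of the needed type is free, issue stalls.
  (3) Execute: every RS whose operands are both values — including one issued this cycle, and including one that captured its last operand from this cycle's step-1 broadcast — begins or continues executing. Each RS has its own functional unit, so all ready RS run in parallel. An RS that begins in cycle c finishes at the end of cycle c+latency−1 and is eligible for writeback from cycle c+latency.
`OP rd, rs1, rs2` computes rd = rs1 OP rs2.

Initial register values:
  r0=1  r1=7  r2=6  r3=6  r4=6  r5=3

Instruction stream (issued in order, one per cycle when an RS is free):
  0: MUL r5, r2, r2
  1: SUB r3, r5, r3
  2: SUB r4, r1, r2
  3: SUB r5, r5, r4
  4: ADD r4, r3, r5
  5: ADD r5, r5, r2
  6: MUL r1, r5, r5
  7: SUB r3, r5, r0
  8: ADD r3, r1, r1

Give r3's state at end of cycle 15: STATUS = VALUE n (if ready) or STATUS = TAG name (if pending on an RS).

c1: issue MUL r5<-Mul1 | r0:1,r1:7,r2:6,r3:6,r4:6,r5:Mul1
c2: issue SUB r3<-Add1 | r0:1,r1:7,r2:6,r3:Add1,r4:6,r5:Mul1
c3: issue SUB r4<-Add2 | r0:1,r1:7,r2:6,r3:Add1,r4:Add2,r5:Mul1
c4: stall | r0:1,r1:7,r2:6,r3:Add1,r4:Add2,r5:Mul1
c5: CDB Add2=1; issue SUB r5<-Add2 | r0:1,r1:7,r2:6,r3:Add1,r4:1,r5:Add2
c6: CDB Mul1=36; stall | r0:1,r1:7,r2:6,r3:Add1,r4:1,r5:Add2
c7: stall | r0:1,r1:7,r2:6,r3:Add1,r4:1,r5:Add2
c8: CDB Add1=30; issue ADD r4<-Add1 | r0:1,r1:7,r2:6,r3:30,r4:Add1,r5:Add2
c9: CDB Add2=35; issue ADD r5<-Add2 | r0:1,r1:7,r2:6,r3:30,r4:Add1,r5:Add2
c10: issue MUL r1<-Mul1 | r0:1,r1:Mul1,r2:6,r3:30,r4:Add1,r5:Add2
c11: CDB Add1=65; issue SUB r3<-Add1 | r0:1,r1:Mul1,r2:6,r3:Add1,r4:65,r5:Add2
c12: CDB Add2=41; issue ADD r3<-Add2 | r0:1,r1:Mul1,r2:6,r3:Add2,r4:65,r5:41
c13: - | r0:1,r1:Mul1,r2:6,r3:Add2,r4:65,r5:41
c14: CDB Add1=40 | r0:1,r1:Mul1,r2:6,r3:Add2,r4:65,r5:41
c15: - | r0:1,r1:Mul1,r2:6,r3:Add2,r4:65,r5:41

STATUS = TAG Add2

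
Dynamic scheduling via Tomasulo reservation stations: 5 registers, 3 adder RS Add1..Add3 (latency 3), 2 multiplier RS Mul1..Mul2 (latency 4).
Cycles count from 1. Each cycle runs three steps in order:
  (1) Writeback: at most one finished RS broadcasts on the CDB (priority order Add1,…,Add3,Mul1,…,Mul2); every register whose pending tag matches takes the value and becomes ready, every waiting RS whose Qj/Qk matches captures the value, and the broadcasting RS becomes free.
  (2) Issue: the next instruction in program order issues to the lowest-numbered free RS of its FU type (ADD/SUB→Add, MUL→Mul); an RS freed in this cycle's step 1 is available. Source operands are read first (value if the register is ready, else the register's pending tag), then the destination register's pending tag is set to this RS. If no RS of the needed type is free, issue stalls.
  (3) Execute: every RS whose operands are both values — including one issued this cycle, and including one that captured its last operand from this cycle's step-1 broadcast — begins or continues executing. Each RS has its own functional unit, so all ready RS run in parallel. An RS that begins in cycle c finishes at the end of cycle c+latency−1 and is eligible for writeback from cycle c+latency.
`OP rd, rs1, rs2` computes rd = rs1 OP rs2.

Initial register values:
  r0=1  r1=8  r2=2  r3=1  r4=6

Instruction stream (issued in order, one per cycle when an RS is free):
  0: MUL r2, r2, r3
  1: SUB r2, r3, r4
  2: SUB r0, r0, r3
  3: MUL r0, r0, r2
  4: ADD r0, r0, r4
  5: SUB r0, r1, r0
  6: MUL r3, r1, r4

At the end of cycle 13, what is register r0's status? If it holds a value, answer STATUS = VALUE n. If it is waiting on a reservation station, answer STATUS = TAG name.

STATUS = TAG Add2

c1: issue MUL r2<-Mul1 | r0:1,r1:8,r2:Mul1,r3:1,r4:6
c2: issue SUB r2<-Add1 | r0:1,r1:8,r2:Add1,r3:1,r4:6
c3: issue SUB r0<-Add2 | r0:Add2,r1:8,r2:Add1,r3:1,r4:6
c4: issue MUL r0<-Mul2 | r0:Mul2,r1:8,r2:Add1,r3:1,r4:6
c5: CDB Add1=-5; issue ADD r0<-Add1 | r0:Add1,r1:8,r2:-5,r3:1,r4:6
c6: CDB Add2=0; issue SUB r0<-Add2 | r0:Add2,r1:8,r2:-5,r3:1,r4:6
c7: CDB Mul1=2; issue MUL r3<-Mul1 | r0:Add2,r1:8,r2:-5,r3:Mul1,r4:6
c8: - | r0:Add2,r1:8,r2:-5,r3:Mul1,r4:6
c9: - | r0:Add2,r1:8,r2:-5,r3:Mul1,r4:6
c10: CDB Mul2=0 | r0:Add2,r1:8,r2:-5,r3:Mul1,r4:6
c11: CDB Mul1=48 | r0:Add2,r1:8,r2:-5,r3:48,r4:6
c12: - | r0:Add2,r1:8,r2:-5,r3:48,r4:6
c13: CDB Add1=6 | r0:Add2,r1:8,r2:-5,r3:48,r4:6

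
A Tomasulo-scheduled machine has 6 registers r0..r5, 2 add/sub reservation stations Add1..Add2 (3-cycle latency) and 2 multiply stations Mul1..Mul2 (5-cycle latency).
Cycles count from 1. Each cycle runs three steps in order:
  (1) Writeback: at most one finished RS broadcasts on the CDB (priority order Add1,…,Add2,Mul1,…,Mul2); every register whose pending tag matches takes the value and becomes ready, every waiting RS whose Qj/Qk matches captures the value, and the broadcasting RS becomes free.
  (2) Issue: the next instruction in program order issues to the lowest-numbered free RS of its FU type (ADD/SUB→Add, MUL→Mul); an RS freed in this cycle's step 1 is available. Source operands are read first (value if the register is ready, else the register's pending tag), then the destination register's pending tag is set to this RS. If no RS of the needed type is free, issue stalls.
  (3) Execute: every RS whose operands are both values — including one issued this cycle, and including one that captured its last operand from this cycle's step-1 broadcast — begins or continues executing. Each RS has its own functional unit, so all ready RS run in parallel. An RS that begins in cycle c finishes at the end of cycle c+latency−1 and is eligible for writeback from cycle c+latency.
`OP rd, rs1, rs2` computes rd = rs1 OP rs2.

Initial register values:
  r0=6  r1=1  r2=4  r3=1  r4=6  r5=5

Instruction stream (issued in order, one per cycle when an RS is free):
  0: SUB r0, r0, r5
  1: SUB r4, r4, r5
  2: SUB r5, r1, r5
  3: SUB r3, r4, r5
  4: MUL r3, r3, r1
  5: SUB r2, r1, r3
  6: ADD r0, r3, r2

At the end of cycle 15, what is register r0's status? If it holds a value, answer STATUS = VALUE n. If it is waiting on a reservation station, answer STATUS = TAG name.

STATUS = TAG Add2

c1: issue SUB r0<-Add1 | r0:Add1,r1:1,r2:4,r3:1,r4:6,r5:5
c2: issue SUB r4<-Add2 | r0:Add1,r1:1,r2:4,r3:1,r4:Add2,r5:5
c3: stall | r0:Add1,r1:1,r2:4,r3:1,r4:Add2,r5:5
c4: CDB Add1=1; issue SUB r5<-Add1 | r0:1,r1:1,r2:4,r3:1,r4:Add2,r5:Add1
c5: CDB Add2=1; issue SUB r3<-Add2 | r0:1,r1:1,r2:4,r3:Add2,r4:1,r5:Add1
c6: issue MUL r3<-Mul1 | r0:1,r1:1,r2:4,r3:Mul1,r4:1,r5:Add1
c7: CDB Add1=-4; issue SUB r2<-Add1 | r0:1,r1:1,r2:Add1,r3:Mul1,r4:1,r5:-4
c8: stall | r0:1,r1:1,r2:Add1,r3:Mul1,r4:1,r5:-4
c9: stall | r0:1,r1:1,r2:Add1,r3:Mul1,r4:1,r5:-4
c10: CDB Add2=5; issue ADD r0<-Add2 | r0:Add2,r1:1,r2:Add1,r3:Mul1,r4:1,r5:-4
c11: - | r0:Add2,r1:1,r2:Add1,r3:Mul1,r4:1,r5:-4
c12: - | r0:Add2,r1:1,r2:Add1,r3:Mul1,r4:1,r5:-4
c13: - | r0:Add2,r1:1,r2:Add1,r3:Mul1,r4:1,r5:-4
c14: - | r0:Add2,r1:1,r2:Add1,r3:Mul1,r4:1,r5:-4
c15: CDB Mul1=5 | r0:Add2,r1:1,r2:Add1,r3:5,r4:1,r5:-4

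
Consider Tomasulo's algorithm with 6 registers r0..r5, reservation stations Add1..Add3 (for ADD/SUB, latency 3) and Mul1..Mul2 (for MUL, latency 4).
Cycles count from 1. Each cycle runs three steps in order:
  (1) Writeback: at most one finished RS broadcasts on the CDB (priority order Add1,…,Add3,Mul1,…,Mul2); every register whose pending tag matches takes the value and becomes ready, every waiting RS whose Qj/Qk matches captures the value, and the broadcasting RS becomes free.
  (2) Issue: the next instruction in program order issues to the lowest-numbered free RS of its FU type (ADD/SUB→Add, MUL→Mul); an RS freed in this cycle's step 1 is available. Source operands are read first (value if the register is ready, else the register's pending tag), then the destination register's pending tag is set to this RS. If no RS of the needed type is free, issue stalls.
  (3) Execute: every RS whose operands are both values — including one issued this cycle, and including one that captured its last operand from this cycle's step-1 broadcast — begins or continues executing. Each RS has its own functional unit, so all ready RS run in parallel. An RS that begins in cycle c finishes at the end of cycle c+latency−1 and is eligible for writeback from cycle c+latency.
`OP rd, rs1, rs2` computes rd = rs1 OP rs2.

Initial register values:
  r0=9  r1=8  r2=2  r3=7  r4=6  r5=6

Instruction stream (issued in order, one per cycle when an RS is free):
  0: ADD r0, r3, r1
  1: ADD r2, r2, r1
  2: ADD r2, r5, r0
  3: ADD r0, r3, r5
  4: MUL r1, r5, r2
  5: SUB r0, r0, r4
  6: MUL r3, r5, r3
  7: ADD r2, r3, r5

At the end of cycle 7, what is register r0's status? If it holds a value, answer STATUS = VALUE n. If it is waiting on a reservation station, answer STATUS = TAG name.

STATUS = TAG Add2

  c1: issue ADD r0<-Add1  regs: r0:Add1,r1:8,r2:2,r3:7,r4:6,r5:6
  c2: issue ADD r2<-Add2  regs: r0:Add1,r1:8,r2:Add2,r3:7,r4:6,r5:6
  c3: issue ADD r2<-Add3  regs: r0:Add1,r1:8,r2:Add3,r3:7,r4:6,r5:6
  c4: CDB Add1=15; issue ADD r0<-Add1  regs: r0:Add1,r1:8,r2:Add3,r3:7,r4:6,r5:6
  c5: CDB Add2=10; issue MUL r1<-Mul1  regs: r0:Add1,r1:Mul1,r2:Add3,r3:7,r4:6,r5:6
  c6: issue SUB r0<-Add2  regs: r0:Add2,r1:Mul1,r2:Add3,r3:7,r4:6,r5:6
  c7: CDB Add1=13; issue MUL r3<-Mul2  regs: r0:Add2,r1:Mul1,r2:Add3,r3:Mul2,r4:6,r5:6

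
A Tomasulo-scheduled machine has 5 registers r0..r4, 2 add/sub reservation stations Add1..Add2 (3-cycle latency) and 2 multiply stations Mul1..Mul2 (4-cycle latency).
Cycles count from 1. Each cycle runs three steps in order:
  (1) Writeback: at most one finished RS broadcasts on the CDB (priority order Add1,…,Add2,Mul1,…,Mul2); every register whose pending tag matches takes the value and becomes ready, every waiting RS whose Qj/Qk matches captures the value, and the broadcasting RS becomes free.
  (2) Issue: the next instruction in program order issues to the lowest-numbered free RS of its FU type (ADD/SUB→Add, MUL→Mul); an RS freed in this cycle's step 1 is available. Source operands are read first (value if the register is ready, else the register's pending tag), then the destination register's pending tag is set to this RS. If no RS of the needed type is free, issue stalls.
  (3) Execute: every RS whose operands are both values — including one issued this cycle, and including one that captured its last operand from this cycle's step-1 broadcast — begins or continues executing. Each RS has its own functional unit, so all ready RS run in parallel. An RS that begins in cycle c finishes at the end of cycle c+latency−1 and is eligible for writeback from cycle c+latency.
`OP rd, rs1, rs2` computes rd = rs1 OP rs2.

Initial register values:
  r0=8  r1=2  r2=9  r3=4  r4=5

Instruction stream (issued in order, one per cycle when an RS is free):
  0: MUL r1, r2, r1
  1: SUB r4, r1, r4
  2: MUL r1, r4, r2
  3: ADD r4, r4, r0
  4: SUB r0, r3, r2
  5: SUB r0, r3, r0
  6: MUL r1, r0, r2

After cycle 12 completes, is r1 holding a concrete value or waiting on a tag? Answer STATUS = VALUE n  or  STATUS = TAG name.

c1: issue MUL r1<-Mul1 | r0:8,r1:Mul1,r2:9,r3:4,r4:5
c2: issue SUB r4<-Add1 | r0:8,r1:Mul1,r2:9,r3:4,r4:Add1
c3: issue MUL r1<-Mul2 | r0:8,r1:Mul2,r2:9,r3:4,r4:Add1
c4: issue ADD r4<-Add2 | r0:8,r1:Mul2,r2:9,r3:4,r4:Add2
c5: CDB Mul1=18; stall | r0:8,r1:Mul2,r2:9,r3:4,r4:Add2
c6: stall | r0:8,r1:Mul2,r2:9,r3:4,r4:Add2
c7: stall | r0:8,r1:Mul2,r2:9,r3:4,r4:Add2
c8: CDB Add1=13; issue SUB r0<-Add1 | r0:Add1,r1:Mul2,r2:9,r3:4,r4:Add2
c9: stall | r0:Add1,r1:Mul2,r2:9,r3:4,r4:Add2
c10: stall | r0:Add1,r1:Mul2,r2:9,r3:4,r4:Add2
c11: CDB Add1=-5; issue SUB r0<-Add1 | r0:Add1,r1:Mul2,r2:9,r3:4,r4:Add2
c12: CDB Add2=21; issue MUL r1<-Mul1 | r0:Add1,r1:Mul1,r2:9,r3:4,r4:21

STATUS = TAG Mul1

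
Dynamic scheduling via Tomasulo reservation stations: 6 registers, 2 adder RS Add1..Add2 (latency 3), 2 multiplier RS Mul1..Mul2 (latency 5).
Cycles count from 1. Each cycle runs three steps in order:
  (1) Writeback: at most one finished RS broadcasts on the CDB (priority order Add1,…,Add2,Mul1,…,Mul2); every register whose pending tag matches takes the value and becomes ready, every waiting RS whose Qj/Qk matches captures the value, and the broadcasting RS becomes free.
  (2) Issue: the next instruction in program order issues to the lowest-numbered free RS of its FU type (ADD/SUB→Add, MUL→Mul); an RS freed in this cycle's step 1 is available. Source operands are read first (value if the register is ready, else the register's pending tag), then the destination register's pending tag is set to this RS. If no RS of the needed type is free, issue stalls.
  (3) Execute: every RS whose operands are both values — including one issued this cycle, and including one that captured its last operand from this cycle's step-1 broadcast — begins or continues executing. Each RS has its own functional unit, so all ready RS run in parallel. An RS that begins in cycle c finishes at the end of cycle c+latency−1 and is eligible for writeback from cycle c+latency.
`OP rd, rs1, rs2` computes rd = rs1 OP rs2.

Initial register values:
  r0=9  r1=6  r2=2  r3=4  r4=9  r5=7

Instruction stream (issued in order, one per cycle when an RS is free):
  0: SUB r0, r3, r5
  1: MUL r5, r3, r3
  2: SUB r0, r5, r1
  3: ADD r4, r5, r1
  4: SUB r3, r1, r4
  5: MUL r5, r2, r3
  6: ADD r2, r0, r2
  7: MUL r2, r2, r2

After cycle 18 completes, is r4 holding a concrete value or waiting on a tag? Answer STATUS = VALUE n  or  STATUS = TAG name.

STATUS = VALUE 22

cycle 1: issue SUB r0<-Add1 // r0:Add1,r1:6,r2:2,r3:4,r4:9,r5:7
cycle 2: issue MUL r5<-Mul1 // r0:Add1,r1:6,r2:2,r3:4,r4:9,r5:Mul1
cycle 3: issue SUB r0<-Add2 // r0:Add2,r1:6,r2:2,r3:4,r4:9,r5:Mul1
cycle 4: CDB Add1=-3; issue ADD r4<-Add1 // r0:Add2,r1:6,r2:2,r3:4,r4:Add1,r5:Mul1
cycle 5: stall // r0:Add2,r1:6,r2:2,r3:4,r4:Add1,r5:Mul1
cycle 6: stall // r0:Add2,r1:6,r2:2,r3:4,r4:Add1,r5:Mul1
cycle 7: CDB Mul1=16; stall // r0:Add2,r1:6,r2:2,r3:4,r4:Add1,r5:16
cycle 8: stall // r0:Add2,r1:6,r2:2,r3:4,r4:Add1,r5:16
cycle 9: stall // r0:Add2,r1:6,r2:2,r3:4,r4:Add1,r5:16
cycle 10: CDB Add1=22; issue SUB r3<-Add1 // r0:Add2,r1:6,r2:2,r3:Add1,r4:22,r5:16
cycle 11: CDB Add2=10; issue MUL r5<-Mul1 // r0:10,r1:6,r2:2,r3:Add1,r4:22,r5:Mul1
cycle 12: issue ADD r2<-Add2 // r0:10,r1:6,r2:Add2,r3:Add1,r4:22,r5:Mul1
cycle 13: CDB Add1=-16; issue MUL r2<-Mul2 // r0:10,r1:6,r2:Mul2,r3:-16,r4:22,r5:Mul1
cycle 14: - // r0:10,r1:6,r2:Mul2,r3:-16,r4:22,r5:Mul1
cycle 15: CDB Add2=12 // r0:10,r1:6,r2:Mul2,r3:-16,r4:22,r5:Mul1
cycle 16: - // r0:10,r1:6,r2:Mul2,r3:-16,r4:22,r5:Mul1
cycle 17: - // r0:10,r1:6,r2:Mul2,r3:-16,r4:22,r5:Mul1
cycle 18: CDB Mul1=-32 // r0:10,r1:6,r2:Mul2,r3:-16,r4:22,r5:-32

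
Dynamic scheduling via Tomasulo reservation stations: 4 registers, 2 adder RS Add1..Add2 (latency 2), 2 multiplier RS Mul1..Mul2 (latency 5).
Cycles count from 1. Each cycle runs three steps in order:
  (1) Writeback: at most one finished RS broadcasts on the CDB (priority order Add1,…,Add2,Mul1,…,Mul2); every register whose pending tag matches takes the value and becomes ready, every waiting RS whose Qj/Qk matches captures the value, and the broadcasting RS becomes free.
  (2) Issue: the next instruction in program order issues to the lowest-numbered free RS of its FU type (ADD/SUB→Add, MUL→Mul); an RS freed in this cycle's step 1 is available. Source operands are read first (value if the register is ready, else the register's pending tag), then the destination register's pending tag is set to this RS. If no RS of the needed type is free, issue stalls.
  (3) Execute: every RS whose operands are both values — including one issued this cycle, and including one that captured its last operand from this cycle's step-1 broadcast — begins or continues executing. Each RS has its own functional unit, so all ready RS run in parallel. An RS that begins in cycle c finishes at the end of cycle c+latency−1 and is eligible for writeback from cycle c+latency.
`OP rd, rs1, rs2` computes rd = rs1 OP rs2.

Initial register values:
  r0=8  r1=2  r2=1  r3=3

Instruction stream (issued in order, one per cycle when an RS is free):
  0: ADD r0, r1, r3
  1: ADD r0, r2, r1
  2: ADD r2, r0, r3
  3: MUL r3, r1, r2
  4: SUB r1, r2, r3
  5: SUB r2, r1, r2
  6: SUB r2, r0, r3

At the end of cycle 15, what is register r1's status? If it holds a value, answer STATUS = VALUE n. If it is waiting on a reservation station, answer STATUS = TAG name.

  c1: issue ADD r0<-Add1  regs: r0:Add1,r1:2,r2:1,r3:3
  c2: issue ADD r0<-Add2  regs: r0:Add2,r1:2,r2:1,r3:3
  c3: CDB Add1=5; issue ADD r2<-Add1  regs: r0:Add2,r1:2,r2:Add1,r3:3
  c4: CDB Add2=3; issue MUL r3<-Mul1  regs: r0:3,r1:2,r2:Add1,r3:Mul1
  c5: issue SUB r1<-Add2  regs: r0:3,r1:Add2,r2:Add1,r3:Mul1
  c6: CDB Add1=6; issue SUB r2<-Add1  regs: r0:3,r1:Add2,r2:Add1,r3:Mul1
  c7: stall  regs: r0:3,r1:Add2,r2:Add1,r3:Mul1
  c8: stall  regs: r0:3,r1:Add2,r2:Add1,r3:Mul1
  c9: stall  regs: r0:3,r1:Add2,r2:Add1,r3:Mul1
  c10: stall  regs: r0:3,r1:Add2,r2:Add1,r3:Mul1
  c11: CDB Mul1=12; stall  regs: r0:3,r1:Add2,r2:Add1,r3:12
  c12: stall  regs: r0:3,r1:Add2,r2:Add1,r3:12
  c13: CDB Add2=-6; issue SUB r2<-Add2  regs: r0:3,r1:-6,r2:Add2,r3:12
  c14: -  regs: r0:3,r1:-6,r2:Add2,r3:12
  c15: CDB Add1=-12  regs: r0:3,r1:-6,r2:Add2,r3:12

STATUS = VALUE -6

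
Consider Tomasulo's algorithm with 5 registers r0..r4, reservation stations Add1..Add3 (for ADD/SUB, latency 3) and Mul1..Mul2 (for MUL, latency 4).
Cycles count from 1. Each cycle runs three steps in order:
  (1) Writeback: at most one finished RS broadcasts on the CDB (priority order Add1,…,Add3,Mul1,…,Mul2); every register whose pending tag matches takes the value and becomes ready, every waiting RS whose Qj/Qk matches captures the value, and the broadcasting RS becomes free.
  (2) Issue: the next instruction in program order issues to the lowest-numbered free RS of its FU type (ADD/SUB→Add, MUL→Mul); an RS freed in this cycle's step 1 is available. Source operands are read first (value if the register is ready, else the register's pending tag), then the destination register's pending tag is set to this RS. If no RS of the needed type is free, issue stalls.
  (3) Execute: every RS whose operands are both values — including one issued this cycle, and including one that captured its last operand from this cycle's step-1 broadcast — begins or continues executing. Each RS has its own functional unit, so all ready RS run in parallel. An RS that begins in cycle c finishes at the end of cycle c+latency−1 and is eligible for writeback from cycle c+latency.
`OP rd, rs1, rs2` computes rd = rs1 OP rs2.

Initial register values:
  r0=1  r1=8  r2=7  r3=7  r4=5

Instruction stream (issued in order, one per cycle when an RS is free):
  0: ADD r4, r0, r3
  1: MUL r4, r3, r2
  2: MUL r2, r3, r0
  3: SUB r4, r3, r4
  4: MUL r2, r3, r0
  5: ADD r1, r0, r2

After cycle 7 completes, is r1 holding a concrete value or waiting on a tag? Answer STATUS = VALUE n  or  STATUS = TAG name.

  c1: issue ADD r4<-Add1  regs: r0:1,r1:8,r2:7,r3:7,r4:Add1
  c2: issue MUL r4<-Mul1  regs: r0:1,r1:8,r2:7,r3:7,r4:Mul1
  c3: issue MUL r2<-Mul2  regs: r0:1,r1:8,r2:Mul2,r3:7,r4:Mul1
  c4: CDB Add1=8; issue SUB r4<-Add1  regs: r0:1,r1:8,r2:Mul2,r3:7,r4:Add1
  c5: stall  regs: r0:1,r1:8,r2:Mul2,r3:7,r4:Add1
  c6: CDB Mul1=49; issue MUL r2<-Mul1  regs: r0:1,r1:8,r2:Mul1,r3:7,r4:Add1
  c7: CDB Mul2=7; issue ADD r1<-Add2  regs: r0:1,r1:Add2,r2:Mul1,r3:7,r4:Add1

STATUS = TAG Add2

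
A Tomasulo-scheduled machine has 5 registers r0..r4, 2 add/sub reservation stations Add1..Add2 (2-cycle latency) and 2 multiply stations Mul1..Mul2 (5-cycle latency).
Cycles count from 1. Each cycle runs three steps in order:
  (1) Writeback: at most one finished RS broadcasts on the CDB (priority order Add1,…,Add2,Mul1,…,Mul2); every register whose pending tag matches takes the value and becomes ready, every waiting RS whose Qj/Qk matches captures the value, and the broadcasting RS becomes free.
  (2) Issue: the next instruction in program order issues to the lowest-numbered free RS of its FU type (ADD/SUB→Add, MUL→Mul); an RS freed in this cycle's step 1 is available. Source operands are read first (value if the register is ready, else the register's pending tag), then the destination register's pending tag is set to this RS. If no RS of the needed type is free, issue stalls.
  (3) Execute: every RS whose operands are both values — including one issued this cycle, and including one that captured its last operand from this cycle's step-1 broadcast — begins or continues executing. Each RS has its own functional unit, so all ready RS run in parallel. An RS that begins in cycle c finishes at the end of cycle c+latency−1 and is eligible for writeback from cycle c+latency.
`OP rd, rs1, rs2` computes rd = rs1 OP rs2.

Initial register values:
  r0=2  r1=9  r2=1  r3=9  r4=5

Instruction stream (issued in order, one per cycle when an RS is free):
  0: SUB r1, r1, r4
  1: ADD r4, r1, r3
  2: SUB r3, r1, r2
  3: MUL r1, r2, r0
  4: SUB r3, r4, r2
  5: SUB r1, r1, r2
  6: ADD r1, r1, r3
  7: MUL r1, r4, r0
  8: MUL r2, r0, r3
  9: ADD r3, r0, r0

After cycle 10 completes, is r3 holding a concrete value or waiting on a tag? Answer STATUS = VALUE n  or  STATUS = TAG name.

  c1: issue SUB r1<-Add1  regs: r0:2,r1:Add1,r2:1,r3:9,r4:5
  c2: issue ADD r4<-Add2  regs: r0:2,r1:Add1,r2:1,r3:9,r4:Add2
  c3: CDB Add1=4; issue SUB r3<-Add1  regs: r0:2,r1:4,r2:1,r3:Add1,r4:Add2
  c4: issue MUL r1<-Mul1  regs: r0:2,r1:Mul1,r2:1,r3:Add1,r4:Add2
  c5: CDB Add1=3; issue SUB r3<-Add1  regs: r0:2,r1:Mul1,r2:1,r3:Add1,r4:Add2
  c6: CDB Add2=13; issue SUB r1<-Add2  regs: r0:2,r1:Add2,r2:1,r3:Add1,r4:13
  c7: stall  regs: r0:2,r1:Add2,r2:1,r3:Add1,r4:13
  c8: CDB Add1=12; issue ADD r1<-Add1  regs: r0:2,r1:Add1,r2:1,r3:12,r4:13
  c9: CDB Mul1=2; issue MUL r1<-Mul1  regs: r0:2,r1:Mul1,r2:1,r3:12,r4:13
  c10: issue MUL r2<-Mul2  regs: r0:2,r1:Mul1,r2:Mul2,r3:12,r4:13

STATUS = VALUE 12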